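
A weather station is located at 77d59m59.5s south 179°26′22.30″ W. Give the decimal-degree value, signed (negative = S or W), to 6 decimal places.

-77.999861, -179.439528

Lat: 77 + 59/60 + 59.5/3600 = 77.9998611
S ⇒ negate
λ: 179 + 26/60 + 22.3/3600 = 179.4395278
hemisphere W, so the sign is −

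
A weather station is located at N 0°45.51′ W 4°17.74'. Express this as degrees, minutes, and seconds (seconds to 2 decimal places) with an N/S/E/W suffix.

φ: 45.51000′ → 45′ and 0.51000 × 60 = 30.6000″
Longitude: 17.74000′ → 17′ and 0.74000 × 60 = 44.4000″

0°45′30.60″ N, 4°17′44.40″ W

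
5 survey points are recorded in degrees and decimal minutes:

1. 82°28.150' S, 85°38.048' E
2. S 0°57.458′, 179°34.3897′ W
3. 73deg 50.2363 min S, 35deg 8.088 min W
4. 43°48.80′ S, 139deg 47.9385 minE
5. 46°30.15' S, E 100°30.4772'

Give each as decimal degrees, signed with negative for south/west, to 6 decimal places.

Point 1:
  φ: 28.15′ = 0.469167°; total 82.4691667
  S ⇒ negate
  λ: 38.048′ = 0.634133°; total 85.6341333
  E → positive
Point 2:
  Lat: 57.458′ = 0.957633°; total 0.9576333
  hemisphere S, so the sign is −
  Longitude: 179 + 34.3897/60 = 179.5731617
  W ⇒ negate
Point 3:
  Lat: 73 + 50.2363/60 = 73.8372717
  S ⇒ negate
  λ: 8.088′ = 0.134800°; total 35.1348000
  hemisphere W, so the sign is −
Point 4:
  Lat: 43 + 48.8/60 = 43.8133333
  hemisphere S, so the sign is −
  λ: 47.9385′ = 0.798975°; total 139.7989750
  E → positive
Point 5:
  Latitude: 30.15′ = 0.502500°; total 46.5025000
  S ⇒ negate
  Lon: 100 + 30.4772/60 = 100.5079533
  E ⇒ keep positive

1. -82.469167, 85.634133
2. -0.957633, -179.573162
3. -73.837272, -35.134800
4. -43.813333, 139.798975
5. -46.502500, 100.507953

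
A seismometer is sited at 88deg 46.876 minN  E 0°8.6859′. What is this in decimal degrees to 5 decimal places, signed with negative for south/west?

Latitude: 46.876′ = 0.781267°; total 88.781267
N ⇒ keep positive
λ: 0 + 8.6859/60 = 0.144765
E → positive

88.78127, 0.14477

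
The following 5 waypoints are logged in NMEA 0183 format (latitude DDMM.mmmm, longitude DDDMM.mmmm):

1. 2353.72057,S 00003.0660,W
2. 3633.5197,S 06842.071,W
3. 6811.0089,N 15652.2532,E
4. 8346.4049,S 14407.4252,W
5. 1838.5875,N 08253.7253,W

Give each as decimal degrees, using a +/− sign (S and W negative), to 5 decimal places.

1. -23.89534, -0.05110
2. -36.55866, -68.70118
3. 68.18348, 156.87089
4. -83.77342, -144.12375
5. 18.64313, -82.89542

Point 1:
  Lat: split at 2 digits → 23° and 53.72057′; 23 + 53.72057/60 = 23.895343
  S ⇒ negate
  λ: split at 3 digits → 000° and 3.066′; 0 + 3.066/60 = 0.051100
  hemisphere W, so the sign is −
Point 2:
  φ: degrees = first 2 digits = 36, minutes = 33.5197; 36 + 33.5197/60 = 36.558662
  hemisphere S, so the sign is −
  Lon: split at 3 digits → 068° and 42.071′; 68 + 42.071/60 = 68.701183
  W → negative
Point 3:
  Lat: degrees = first 2 digits = 68, minutes = 11.0089; 68 + 11.0089/60 = 68.183482
  N ⇒ keep positive
  Longitude: split at 3 digits → 156° and 52.2532′; 156 + 52.2532/60 = 156.870887
  E → positive
Point 4:
  Latitude: split at 2 digits → 83° and 46.4049′; 83 + 46.4049/60 = 83.773415
  hemisphere S, so the sign is −
  Longitude: degrees = first 3 digits = 144, minutes = 7.4252; 144 + 7.4252/60 = 144.123753
  W ⇒ negate
Point 5:
  Lat: degrees = first 2 digits = 18, minutes = 38.5875; 18 + 38.5875/60 = 18.643125
  N → positive
  Longitude: degrees = first 3 digits = 82, minutes = 53.7253; 82 + 53.7253/60 = 82.895422
  W ⇒ negate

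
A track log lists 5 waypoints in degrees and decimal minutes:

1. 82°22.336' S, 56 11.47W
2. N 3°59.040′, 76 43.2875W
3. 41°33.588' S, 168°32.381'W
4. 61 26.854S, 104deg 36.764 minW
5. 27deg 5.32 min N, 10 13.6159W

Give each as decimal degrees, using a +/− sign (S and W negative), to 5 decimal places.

Point 1:
  Lat: 22.336′ = 0.372267°; total 82.372267
  hemisphere S, so the sign is −
  Lon: 56 + 11.47/60 = 56.191167
  hemisphere W, so the sign is −
Point 2:
  Lat: 3 + 59.04/60 = 3.984000
  N ⇒ keep positive
  Lon: 43.2875′ = 0.721458°; total 76.721458
  hemisphere W, so the sign is −
Point 3:
  Latitude: 41 + 33.588/60 = 41.559800
  S ⇒ negate
  λ: 32.381′ = 0.539683°; total 168.539683
  hemisphere W, so the sign is −
Point 4:
  φ: 26.854′ = 0.447567°; total 61.447567
  hemisphere S, so the sign is −
  Longitude: 104 + 36.764/60 = 104.612733
  W ⇒ negate
Point 5:
  Lat: 5.32′ = 0.088667°; total 27.088667
  N ⇒ keep positive
  λ: 10 + 13.6159/60 = 10.226932
  hemisphere W, so the sign is −

1. -82.37227, -56.19117
2. 3.98400, -76.72146
3. -41.55980, -168.53968
4. -61.44757, -104.61273
5. 27.08867, -10.22693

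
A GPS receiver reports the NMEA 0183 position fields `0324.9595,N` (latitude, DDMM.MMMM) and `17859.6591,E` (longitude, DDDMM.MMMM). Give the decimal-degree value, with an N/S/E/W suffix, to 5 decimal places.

3.41599° N, 178.99432° E

Lat: degrees = first 2 digits = 3, minutes = 24.9595; 3 + 24.9595/60 = 3.415992
Lon: degrees = first 3 digits = 178, minutes = 59.6591; 178 + 59.6591/60 = 178.994318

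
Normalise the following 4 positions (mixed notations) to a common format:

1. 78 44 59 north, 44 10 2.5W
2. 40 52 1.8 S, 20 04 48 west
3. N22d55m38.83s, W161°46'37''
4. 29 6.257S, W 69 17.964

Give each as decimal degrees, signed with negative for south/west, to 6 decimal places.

1. 78.749722, -44.167361
2. -40.867167, -20.080000
3. 22.927453, -161.776944
4. -29.104283, -69.299400

Point 1:
  Latitude: 44′ + 59″ = 44.98333′; 78 + 44.98333/60 = 78.7497222
  N ⇒ keep positive
  Lon: 44 + 10/60 + 2.5/3600 = 44.1673611
  W ⇒ negate
Point 2:
  Lat: 40° + 52/60 + 1.8/3600 = 40 + 0.866667 + 0.000500 = 40.8671667
  S → negative
  Longitude: 4′ + 48″ = 4.80000′; 20 + 4.80000/60 = 20.0800000
  W → negative
Point 3:
  Latitude: 22° + 55/60 + 38.83/3600 = 22 + 0.916667 + 0.010786 = 22.9274528
  N → positive
  λ: 46′ + 37″ = 46.61667′; 161 + 46.61667/60 = 161.7769444
  W ⇒ negate
Point 4:
  Latitude: 29 + 6.257/60 = 29.1042833
  hemisphere S, so the sign is −
  λ: 17.964′ = 0.299400°; total 69.2994000
  W → negative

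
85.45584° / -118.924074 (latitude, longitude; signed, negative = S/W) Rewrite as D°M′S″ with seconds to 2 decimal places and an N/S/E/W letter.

Lat: 0.455840° → 27.35040′; 0.35040 × 60 = 21.0240″
Longitude is negative → W; |value| = 118.924074
λ: 0.924074° → 55.44444′; 0.44444 × 60 = 26.6664″

85°27′21.02″ N, 118°55′26.67″ W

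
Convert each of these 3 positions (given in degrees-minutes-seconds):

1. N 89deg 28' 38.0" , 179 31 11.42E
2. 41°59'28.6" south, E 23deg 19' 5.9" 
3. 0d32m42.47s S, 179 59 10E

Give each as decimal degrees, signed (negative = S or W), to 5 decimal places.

Point 1:
  Lat: 28′ + 38″ = 28.63333′; 89 + 28.63333/60 = 89.477222
  N ⇒ keep positive
  Lon: 179° + 31/60 + 11.42/3600 = 179 + 0.516667 + 0.003172 = 179.519839
  E ⇒ keep positive
Point 2:
  Latitude: 59′ + 28.6″ = 59.47667′; 41 + 59.47667/60 = 41.991278
  hemisphere S, so the sign is −
  λ: 19′ + 5.9″ = 19.09833′; 23 + 19.09833/60 = 23.318306
  E → positive
Point 3:
  Lat: 0 + 32/60 + 42.47/3600 = 0.545131
  S ⇒ negate
  Longitude: 179 + 59/60 + 10/3600 = 179.986111
  E → positive

1. 89.47722, 179.51984
2. -41.99128, 23.31831
3. -0.54513, 179.98611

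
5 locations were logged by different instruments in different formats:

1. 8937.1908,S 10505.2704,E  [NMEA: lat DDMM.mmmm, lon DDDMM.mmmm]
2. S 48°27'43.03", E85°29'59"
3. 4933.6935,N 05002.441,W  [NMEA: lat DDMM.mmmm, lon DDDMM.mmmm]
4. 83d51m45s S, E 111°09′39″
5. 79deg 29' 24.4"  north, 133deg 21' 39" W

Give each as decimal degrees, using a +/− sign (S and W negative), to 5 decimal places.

Point 1:
  φ: degrees = first 2 digits = 89, minutes = 37.1908; 89 + 37.1908/60 = 89.619847
  S → negative
  λ: split at 3 digits → 105° and 5.2704′; 105 + 5.2704/60 = 105.087840
  E ⇒ keep positive
Point 2:
  Lat: 48° + 27/60 + 43.03/3600 = 48 + 0.450000 + 0.011953 = 48.461953
  S → negative
  λ: 85 + 29/60 + 59/3600 = 85.499722
  E → positive
Point 3:
  Lat: split at 2 digits → 49° and 33.6935′; 49 + 33.6935/60 = 49.561558
  N → positive
  Longitude: split at 3 digits → 050° and 2.441′; 50 + 2.441/60 = 50.040683
  W → negative
Point 4:
  Latitude: 83 + 51/60 + 45/3600 = 83.862500
  S → negative
  λ: 111° + 9/60 + 39/3600 = 111 + 0.150000 + 0.010833 = 111.160833
  E → positive
Point 5:
  φ: 79° + 29/60 + 24.4/3600 = 79 + 0.483333 + 0.006778 = 79.490111
  N ⇒ keep positive
  λ: 133 + 21/60 + 39/3600 = 133.360833
  hemisphere W, so the sign is −

1. -89.61985, 105.08784
2. -48.46195, 85.49972
3. 49.56156, -50.04068
4. -83.86250, 111.16083
5. 79.49011, -133.36083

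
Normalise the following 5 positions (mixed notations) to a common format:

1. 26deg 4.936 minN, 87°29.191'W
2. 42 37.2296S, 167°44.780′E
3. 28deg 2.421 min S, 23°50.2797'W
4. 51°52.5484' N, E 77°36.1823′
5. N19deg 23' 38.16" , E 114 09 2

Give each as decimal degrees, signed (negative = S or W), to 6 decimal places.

1. 26.082267, -87.486517
2. -42.620493, 167.746333
3. -28.040350, -23.837995
4. 51.875807, 77.603038
5. 19.393933, 114.150556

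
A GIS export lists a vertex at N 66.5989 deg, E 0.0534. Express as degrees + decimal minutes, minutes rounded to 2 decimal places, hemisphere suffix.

66° 35.93′ N, 0° 3.20′ E

φ: minutes = (66.598900 − 66) × 60 = 35.9340
Longitude: minutes = (0.053400 − 0) × 60 = 3.2040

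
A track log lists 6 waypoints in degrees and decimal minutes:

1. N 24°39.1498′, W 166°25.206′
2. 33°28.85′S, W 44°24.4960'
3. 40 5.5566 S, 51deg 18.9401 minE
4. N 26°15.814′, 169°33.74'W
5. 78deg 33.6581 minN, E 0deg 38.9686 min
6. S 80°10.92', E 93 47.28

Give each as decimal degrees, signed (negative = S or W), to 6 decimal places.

1. 24.652497, -166.420100
2. -33.480833, -44.408267
3. -40.092610, 51.315668
4. 26.263567, -169.562333
5. 78.560968, 0.649477
6. -80.182000, 93.788000

Point 1:
  Latitude: 24 + 39.1498/60 = 24.6524967
  N → positive
  Longitude: 166 + 25.206/60 = 166.4201000
  hemisphere W, so the sign is −
Point 2:
  Lat: 33 + 28.85/60 = 33.4808333
  S ⇒ negate
  Longitude: 24.496′ = 0.408267°; total 44.4082667
  W ⇒ negate
Point 3:
  φ: 40 + 5.5566/60 = 40.0926100
  S ⇒ negate
  Lon: 51 + 18.9401/60 = 51.3156683
  E ⇒ keep positive
Point 4:
  φ: 26 + 15.814/60 = 26.2635667
  N → positive
  Longitude: 169 + 33.74/60 = 169.5623333
  W → negative
Point 5:
  Latitude: 33.6581′ = 0.560968°; total 78.5609683
  N ⇒ keep positive
  Lon: 38.9686′ = 0.649477°; total 0.6494767
  E ⇒ keep positive
Point 6:
  φ: 80 + 10.92/60 = 80.1820000
  S → negative
  λ: 93 + 47.28/60 = 93.7880000
  E → positive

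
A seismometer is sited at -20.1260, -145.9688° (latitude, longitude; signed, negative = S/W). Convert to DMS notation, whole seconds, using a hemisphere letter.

20°07′34″ S, 145°58′8″ W

Latitude is negative → S; |value| = 20.126000
Lat: 0.126000 × 60 = 7.56000′ → 7′, remainder × 60 = 33.60″
Longitude is negative → W; |value| = 145.968800
Lon: 0.968800° → 58.12800′; 0.12800 × 60 = 7.68″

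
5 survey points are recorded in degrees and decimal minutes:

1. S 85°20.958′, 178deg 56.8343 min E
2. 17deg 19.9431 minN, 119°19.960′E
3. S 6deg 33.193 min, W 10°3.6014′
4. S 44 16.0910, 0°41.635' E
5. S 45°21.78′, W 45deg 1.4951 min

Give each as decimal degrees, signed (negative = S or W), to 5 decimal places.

1. -85.34930, 178.94724
2. 17.33239, 119.33267
3. -6.55322, -10.06002
4. -44.26818, 0.69392
5. -45.36300, -45.02492

Point 1:
  Lat: 85 + 20.958/60 = 85.349300
  S ⇒ negate
  Lon: 178 + 56.8343/60 = 178.947238
  E ⇒ keep positive
Point 2:
  Latitude: 19.9431′ = 0.332385°; total 17.332385
  N → positive
  Lon: 119 + 19.96/60 = 119.332667
  E → positive
Point 3:
  Latitude: 33.193′ = 0.553217°; total 6.553217
  hemisphere S, so the sign is −
  λ: 10 + 3.6014/60 = 10.060023
  W ⇒ negate
Point 4:
  φ: 16.091′ = 0.268183°; total 44.268183
  S → negative
  λ: 41.635′ = 0.693917°; total 0.693917
  E → positive
Point 5:
  Lat: 45 + 21.78/60 = 45.363000
  S ⇒ negate
  λ: 1.4951′ = 0.024918°; total 45.024918
  W → negative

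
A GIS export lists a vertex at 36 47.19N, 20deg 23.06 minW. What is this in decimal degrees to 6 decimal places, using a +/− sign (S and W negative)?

36.786500, -20.384333

φ: 47.19′ = 0.786500°; total 36.7865000
N → positive
Lon: 20 + 23.06/60 = 20.3843333
W → negative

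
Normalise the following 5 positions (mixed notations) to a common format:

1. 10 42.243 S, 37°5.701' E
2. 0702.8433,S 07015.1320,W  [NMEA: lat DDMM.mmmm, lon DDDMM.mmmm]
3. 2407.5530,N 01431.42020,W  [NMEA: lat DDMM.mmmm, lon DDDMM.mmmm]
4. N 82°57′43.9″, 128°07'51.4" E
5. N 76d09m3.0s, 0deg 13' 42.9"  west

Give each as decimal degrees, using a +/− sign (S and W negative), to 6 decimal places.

1. -10.704050, 37.095017
2. -7.047388, -70.252200
3. 24.125883, -14.523670
4. 82.962194, 128.130944
5. 76.150833, -0.228583

Point 1:
  Latitude: 42.243′ = 0.704050°; total 10.7040500
  S → negative
  λ: 5.701′ = 0.095017°; total 37.0950167
  E → positive
Point 2:
  Lat: split at 2 digits → 07° and 2.8433′; 7 + 2.8433/60 = 7.0473883
  hemisphere S, so the sign is −
  Lon: degrees = first 3 digits = 70, minutes = 15.132; 70 + 15.132/60 = 70.2522000
  W → negative
Point 3:
  φ: split at 2 digits → 24° and 7.553′; 24 + 7.553/60 = 24.1258833
  N ⇒ keep positive
  Lon: degrees = first 3 digits = 14, minutes = 31.4202; 14 + 31.4202/60 = 14.5236700
  W → negative
Point 4:
  Latitude: 57′ + 43.9″ = 57.73167′; 82 + 57.73167/60 = 82.9621944
  N → positive
  λ: 128° + 7/60 + 51.4/3600 = 128 + 0.116667 + 0.014278 = 128.1309444
  E ⇒ keep positive
Point 5:
  φ: 9′ + 3″ = 9.05000′; 76 + 9.05000/60 = 76.1508333
  N → positive
  λ: 0° + 13/60 + 42.9/3600 = 0 + 0.216667 + 0.011917 = 0.2285833
  W ⇒ negate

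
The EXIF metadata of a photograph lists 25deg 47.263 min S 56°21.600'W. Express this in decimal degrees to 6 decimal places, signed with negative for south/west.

φ: 47.263′ = 0.787717°; total 25.7877167
S → negative
λ: 21.6′ = 0.360000°; total 56.3600000
hemisphere W, so the sign is −

-25.787717, -56.360000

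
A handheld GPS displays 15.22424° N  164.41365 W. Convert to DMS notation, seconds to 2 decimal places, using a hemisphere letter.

Latitude: whole degrees 15; 13.45440′ → 13′ and 27.2640″
Lon: 0.413650° → 24.81900′; 0.81900 × 60 = 49.1400″

15°13′27.26″ N, 164°24′49.14″ W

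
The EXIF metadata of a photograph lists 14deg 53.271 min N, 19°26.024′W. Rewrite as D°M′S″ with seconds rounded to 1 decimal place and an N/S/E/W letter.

Latitude: fractional minutes 0.27100 × 60 = 16.260″
Longitude: fractional minutes 0.02400 × 60 = 1.440″

14°53′16.3″ N, 19°26′1.4″ W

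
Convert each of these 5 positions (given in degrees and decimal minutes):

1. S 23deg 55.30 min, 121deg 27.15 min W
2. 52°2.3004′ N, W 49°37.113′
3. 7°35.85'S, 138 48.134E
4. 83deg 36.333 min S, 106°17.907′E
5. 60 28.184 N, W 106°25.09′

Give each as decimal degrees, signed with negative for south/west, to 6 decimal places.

1. -23.921667, -121.452500
2. 52.038340, -49.618550
3. -7.597500, 138.802233
4. -83.605550, 106.298450
5. 60.469733, -106.418167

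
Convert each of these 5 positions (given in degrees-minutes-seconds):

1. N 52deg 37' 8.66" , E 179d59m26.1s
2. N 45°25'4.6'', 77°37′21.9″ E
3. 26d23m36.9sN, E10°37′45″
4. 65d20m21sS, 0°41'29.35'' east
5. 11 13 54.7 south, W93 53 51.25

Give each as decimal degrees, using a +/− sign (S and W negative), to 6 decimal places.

1. 52.619072, 179.990583
2. 45.417944, 77.622750
3. 26.393583, 10.629167
4. -65.339167, 0.691486
5. -11.231861, -93.897569

Point 1:
  Latitude: 52 + 37/60 + 8.66/3600 = 52.6190722
  N → positive
  Longitude: 59′ + 26.1″ = 59.43500′; 179 + 59.43500/60 = 179.9905833
  E → positive
Point 2:
  Latitude: 45° + 25/60 + 4.6/3600 = 45 + 0.416667 + 0.001278 = 45.4179444
  N ⇒ keep positive
  Longitude: 77° + 37/60 + 21.9/3600 = 77 + 0.616667 + 0.006083 = 77.6227500
  E → positive
Point 3:
  Lat: 26 + 23/60 + 36.9/3600 = 26.3935833
  N → positive
  Longitude: 10 + 37/60 + 45/3600 = 10.6291667
  E → positive
Point 4:
  Lat: 65 + 20/60 + 21/3600 = 65.3391667
  hemisphere S, so the sign is −
  Lon: 0 + 41/60 + 29.35/3600 = 0.6914861
  E → positive
Point 5:
  Latitude: 13′ + 54.7″ = 13.91167′; 11 + 13.91167/60 = 11.2318611
  S ⇒ negate
  Lon: 93° + 53/60 + 51.25/3600 = 93 + 0.883333 + 0.014236 = 93.8975694
  W → negative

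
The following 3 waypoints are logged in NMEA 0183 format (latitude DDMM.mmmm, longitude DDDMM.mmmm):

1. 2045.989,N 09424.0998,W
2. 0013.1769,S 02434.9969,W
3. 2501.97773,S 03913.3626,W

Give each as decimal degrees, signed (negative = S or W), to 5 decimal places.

Point 1:
  Latitude: split at 2 digits → 20° and 45.989′; 20 + 45.989/60 = 20.766483
  N → positive
  Longitude: split at 3 digits → 094° and 24.0998′; 94 + 24.0998/60 = 94.401663
  hemisphere W, so the sign is −
Point 2:
  φ: split at 2 digits → 00° and 13.1769′; 0 + 13.1769/60 = 0.219615
  S → negative
  λ: split at 3 digits → 024° and 34.9969′; 24 + 34.9969/60 = 24.583282
  hemisphere W, so the sign is −
Point 3:
  φ: split at 2 digits → 25° and 1.97773′; 25 + 1.97773/60 = 25.032962
  hemisphere S, so the sign is −
  λ: degrees = first 3 digits = 39, minutes = 13.3626; 39 + 13.3626/60 = 39.222710
  W ⇒ negate

1. 20.76648, -94.40166
2. -0.21962, -24.58328
3. -25.03296, -39.22271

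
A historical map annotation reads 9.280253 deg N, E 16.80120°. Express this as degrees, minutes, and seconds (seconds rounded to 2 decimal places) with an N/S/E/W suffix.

9°16′48.91″ N, 16°48′4.32″ E

Latitude: whole degrees 9; 16.81518′ → 16′ and 48.9108″
λ: whole degrees 16; 48.07200′ → 48′ and 4.3200″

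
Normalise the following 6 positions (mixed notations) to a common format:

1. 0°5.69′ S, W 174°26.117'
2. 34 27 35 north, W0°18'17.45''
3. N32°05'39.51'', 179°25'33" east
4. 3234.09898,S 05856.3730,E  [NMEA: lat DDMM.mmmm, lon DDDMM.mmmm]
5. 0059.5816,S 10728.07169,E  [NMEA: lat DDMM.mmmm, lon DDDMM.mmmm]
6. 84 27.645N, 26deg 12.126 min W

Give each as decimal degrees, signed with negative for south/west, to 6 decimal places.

Point 1:
  φ: 5.69′ = 0.094833°; total 0.0948333
  hemisphere S, so the sign is −
  λ: 26.117′ = 0.435283°; total 174.4352833
  hemisphere W, so the sign is −
Point 2:
  φ: 34 + 27/60 + 35/3600 = 34.4597222
  N → positive
  λ: 0 + 18/60 + 17.45/3600 = 0.3048472
  hemisphere W, so the sign is −
Point 3:
  φ: 32° + 5/60 + 39.51/3600 = 32 + 0.083333 + 0.010975 = 32.0943083
  N ⇒ keep positive
  Longitude: 179° + 25/60 + 33/3600 = 179 + 0.416667 + 0.009167 = 179.4258333
  E ⇒ keep positive
Point 4:
  φ: degrees = first 2 digits = 32, minutes = 34.09898; 32 + 34.09898/60 = 32.5683163
  hemisphere S, so the sign is −
  Longitude: split at 3 digits → 058° and 56.373′; 58 + 56.373/60 = 58.9395500
  E → positive
Point 5:
  φ: split at 2 digits → 00° and 59.5816′; 0 + 59.5816/60 = 0.9930267
  S ⇒ negate
  λ: degrees = first 3 digits = 107, minutes = 28.07169; 107 + 28.07169/60 = 107.4678615
  E → positive
Point 6:
  Latitude: 84 + 27.645/60 = 84.4607500
  N ⇒ keep positive
  Lon: 12.126′ = 0.202100°; total 26.2021000
  W → negative

1. -0.094833, -174.435283
2. 34.459722, -0.304847
3. 32.094308, 179.425833
4. -32.568316, 58.939550
5. -0.993027, 107.467862
6. 84.460750, -26.202100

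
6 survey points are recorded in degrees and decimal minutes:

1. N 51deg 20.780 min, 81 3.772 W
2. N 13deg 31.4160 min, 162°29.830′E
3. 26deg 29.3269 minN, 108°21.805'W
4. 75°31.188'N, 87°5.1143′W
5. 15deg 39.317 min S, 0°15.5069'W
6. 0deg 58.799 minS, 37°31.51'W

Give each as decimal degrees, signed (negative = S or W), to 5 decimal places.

Point 1:
  Lat: 20.78′ = 0.346333°; total 51.346333
  N → positive
  Lon: 3.772′ = 0.062867°; total 81.062867
  hemisphere W, so the sign is −
Point 2:
  Latitude: 31.416′ = 0.523600°; total 13.523600
  N ⇒ keep positive
  Lon: 162 + 29.83/60 = 162.497167
  E ⇒ keep positive
Point 3:
  Lat: 26 + 29.3269/60 = 26.488782
  N ⇒ keep positive
  Longitude: 108 + 21.805/60 = 108.363417
  hemisphere W, so the sign is −
Point 4:
  Latitude: 75 + 31.188/60 = 75.519800
  N → positive
  Longitude: 87 + 5.1143/60 = 87.085238
  hemisphere W, so the sign is −
Point 5:
  Lat: 15 + 39.317/60 = 15.655283
  S → negative
  λ: 0 + 15.5069/60 = 0.258448
  W → negative
Point 6:
  Lat: 0 + 58.799/60 = 0.979983
  hemisphere S, so the sign is −
  Longitude: 37 + 31.51/60 = 37.525167
  hemisphere W, so the sign is −

1. 51.34633, -81.06287
2. 13.52360, 162.49717
3. 26.48878, -108.36342
4. 75.51980, -87.08524
5. -15.65528, -0.25845
6. -0.97998, -37.52517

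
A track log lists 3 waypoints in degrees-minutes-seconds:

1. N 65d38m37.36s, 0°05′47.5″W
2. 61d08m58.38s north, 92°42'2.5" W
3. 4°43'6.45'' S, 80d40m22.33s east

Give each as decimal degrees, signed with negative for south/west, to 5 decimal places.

1. 65.64371, -0.09653
2. 61.14955, -92.70069
3. -4.71846, 80.67287

Point 1:
  Lat: 38′ + 37.36″ = 38.62267′; 65 + 38.62267/60 = 65.643711
  N → positive
  Longitude: 5′ + 47.5″ = 5.79167′; 0 + 5.79167/60 = 0.096528
  hemisphere W, so the sign is −
Point 2:
  Lat: 61 + 8/60 + 58.38/3600 = 61.149550
  N → positive
  Lon: 42′ + 2.5″ = 42.04167′; 92 + 42.04167/60 = 92.700694
  W ⇒ negate
Point 3:
  Lat: 43′ + 6.45″ = 43.10750′; 4 + 43.10750/60 = 4.718458
  S → negative
  Lon: 80° + 40/60 + 22.33/3600 = 80 + 0.666667 + 0.006203 = 80.672869
  E → positive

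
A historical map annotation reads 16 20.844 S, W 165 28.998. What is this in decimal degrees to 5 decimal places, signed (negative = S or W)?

-16.34740, -165.48330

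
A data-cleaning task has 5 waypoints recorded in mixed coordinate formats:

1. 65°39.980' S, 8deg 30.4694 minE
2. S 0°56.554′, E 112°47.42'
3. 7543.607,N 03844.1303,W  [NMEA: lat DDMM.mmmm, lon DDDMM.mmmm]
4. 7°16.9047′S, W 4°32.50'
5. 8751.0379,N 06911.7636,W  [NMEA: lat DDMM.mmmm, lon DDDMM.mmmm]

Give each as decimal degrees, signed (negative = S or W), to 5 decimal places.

Point 1:
  Lat: 39.98′ = 0.666333°; total 65.666333
  hemisphere S, so the sign is −
  Longitude: 8 + 30.4694/60 = 8.507823
  E → positive
Point 2:
  φ: 56.554′ = 0.942567°; total 0.942567
  S ⇒ negate
  λ: 47.42′ = 0.790333°; total 112.790333
  E ⇒ keep positive
Point 3:
  Lat: split at 2 digits → 75° and 43.607′; 75 + 43.607/60 = 75.726783
  N ⇒ keep positive
  Longitude: split at 3 digits → 038° and 44.1303′; 38 + 44.1303/60 = 38.735505
  W → negative
Point 4:
  Lat: 7 + 16.9047/60 = 7.281745
  S ⇒ negate
  Lon: 32.5′ = 0.541667°; total 4.541667
  W → negative
Point 5:
  Latitude: degrees = first 2 digits = 87, minutes = 51.0379; 87 + 51.0379/60 = 87.850632
  N ⇒ keep positive
  Longitude: degrees = first 3 digits = 69, minutes = 11.7636; 69 + 11.7636/60 = 69.196060
  W ⇒ negate

1. -65.66633, 8.50782
2. -0.94257, 112.79033
3. 75.72678, -38.73551
4. -7.28175, -4.54167
5. 87.85063, -69.19606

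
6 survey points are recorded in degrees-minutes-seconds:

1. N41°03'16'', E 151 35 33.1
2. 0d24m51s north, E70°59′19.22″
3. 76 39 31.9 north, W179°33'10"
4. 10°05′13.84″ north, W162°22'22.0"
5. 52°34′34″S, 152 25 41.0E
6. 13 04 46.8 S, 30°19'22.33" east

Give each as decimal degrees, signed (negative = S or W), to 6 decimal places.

1. 41.054444, 151.592528
2. 0.414167, 70.988672
3. 76.658861, -179.552778
4. 10.087178, -162.372778
5. -52.576111, 152.428056
6. -13.079667, 30.322869

Point 1:
  φ: 41° + 3/60 + 16/3600 = 41 + 0.050000 + 0.004444 = 41.0544444
  N → positive
  Longitude: 151 + 35/60 + 33.1/3600 = 151.5925278
  E ⇒ keep positive
Point 2:
  φ: 0° + 24/60 + 51/3600 = 0 + 0.400000 + 0.014167 = 0.4141667
  N ⇒ keep positive
  Longitude: 59′ + 19.22″ = 59.32033′; 70 + 59.32033/60 = 70.9886722
  E → positive
Point 3:
  Lat: 76 + 39/60 + 31.9/3600 = 76.6588611
  N → positive
  λ: 179° + 33/60 + 10/3600 = 179 + 0.550000 + 0.002778 = 179.5527778
  hemisphere W, so the sign is −
Point 4:
  φ: 5′ + 13.84″ = 5.23067′; 10 + 5.23067/60 = 10.0871778
  N → positive
  Longitude: 22′ + 22″ = 22.36667′; 162 + 22.36667/60 = 162.3727778
  W → negative
Point 5:
  Lat: 52 + 34/60 + 34/3600 = 52.5761111
  S ⇒ negate
  Lon: 152 + 25/60 + 41/3600 = 152.4280556
  E ⇒ keep positive
Point 6:
  Lat: 13° + 4/60 + 46.8/3600 = 13 + 0.066667 + 0.013000 = 13.0796667
  S → negative
  λ: 30 + 19/60 + 22.33/3600 = 30.3228694
  E ⇒ keep positive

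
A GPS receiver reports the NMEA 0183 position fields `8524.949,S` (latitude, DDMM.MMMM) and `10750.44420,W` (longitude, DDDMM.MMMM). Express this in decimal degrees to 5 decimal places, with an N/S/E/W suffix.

85.41582° S, 107.84074° W

Latitude: split at 2 digits → 85° and 24.949′; 85 + 24.949/60 = 85.415817
Lon: split at 3 digits → 107° and 50.4442′; 107 + 50.4442/60 = 107.840737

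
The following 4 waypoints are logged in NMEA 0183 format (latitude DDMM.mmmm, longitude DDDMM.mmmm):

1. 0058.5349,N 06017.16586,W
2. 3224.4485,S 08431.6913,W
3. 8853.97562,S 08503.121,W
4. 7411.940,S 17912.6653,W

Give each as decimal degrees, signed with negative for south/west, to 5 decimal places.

Point 1:
  φ: degrees = first 2 digits = 0, minutes = 58.5349; 0 + 58.5349/60 = 0.975582
  N → positive
  Longitude: degrees = first 3 digits = 60, minutes = 17.16586; 60 + 17.16586/60 = 60.286098
  W → negative
Point 2:
  Lat: degrees = first 2 digits = 32, minutes = 24.4485; 32 + 24.4485/60 = 32.407475
  hemisphere S, so the sign is −
  Lon: split at 3 digits → 084° and 31.6913′; 84 + 31.6913/60 = 84.528188
  W ⇒ negate
Point 3:
  φ: degrees = first 2 digits = 88, minutes = 53.97562; 88 + 53.97562/60 = 88.899594
  hemisphere S, so the sign is −
  Longitude: degrees = first 3 digits = 85, minutes = 3.121; 85 + 3.121/60 = 85.052017
  hemisphere W, so the sign is −
Point 4:
  Latitude: degrees = first 2 digits = 74, minutes = 11.94; 74 + 11.94/60 = 74.199000
  S → negative
  Lon: split at 3 digits → 179° and 12.6653′; 179 + 12.6653/60 = 179.211088
  hemisphere W, so the sign is −

1. 0.97558, -60.28610
2. -32.40748, -84.52819
3. -88.89959, -85.05202
4. -74.19900, -179.21109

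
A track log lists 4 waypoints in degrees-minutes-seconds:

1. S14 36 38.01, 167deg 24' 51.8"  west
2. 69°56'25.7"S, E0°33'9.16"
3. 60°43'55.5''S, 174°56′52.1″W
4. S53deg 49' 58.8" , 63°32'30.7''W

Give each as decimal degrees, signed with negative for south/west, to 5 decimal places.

Point 1:
  φ: 14 + 36/60 + 38.01/3600 = 14.610558
  S → negative
  λ: 167° + 24/60 + 51.8/3600 = 167 + 0.400000 + 0.014389 = 167.414389
  W → negative
Point 2:
  Latitude: 69 + 56/60 + 25.7/3600 = 69.940472
  S → negative
  λ: 33′ + 9.16″ = 33.15267′; 0 + 33.15267/60 = 0.552544
  E ⇒ keep positive
Point 3:
  Lat: 60 + 43/60 + 55.5/3600 = 60.732083
  S → negative
  Longitude: 56′ + 52.1″ = 56.86833′; 174 + 56.86833/60 = 174.947806
  W → negative
Point 4:
  Lat: 53° + 49/60 + 58.8/3600 = 53 + 0.816667 + 0.016333 = 53.833000
  S → negative
  Longitude: 32′ + 30.7″ = 32.51167′; 63 + 32.51167/60 = 63.541861
  W → negative

1. -14.61056, -167.41439
2. -69.94047, 0.55254
3. -60.73208, -174.94781
4. -53.83300, -63.54186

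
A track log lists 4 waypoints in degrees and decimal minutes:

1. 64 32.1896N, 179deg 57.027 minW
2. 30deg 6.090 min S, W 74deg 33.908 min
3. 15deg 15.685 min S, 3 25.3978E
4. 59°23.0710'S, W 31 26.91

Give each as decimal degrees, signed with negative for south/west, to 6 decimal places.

Point 1:
  Latitude: 64 + 32.1896/60 = 64.5364933
  N ⇒ keep positive
  Lon: 57.027′ = 0.950450°; total 179.9504500
  W ⇒ negate
Point 2:
  Lat: 6.09′ = 0.101500°; total 30.1015000
  S → negative
  Lon: 33.908′ = 0.565133°; total 74.5651333
  hemisphere W, so the sign is −
Point 3:
  Latitude: 15.685′ = 0.261417°; total 15.2614167
  S → negative
  Longitude: 25.3978′ = 0.423297°; total 3.4232967
  E ⇒ keep positive
Point 4:
  φ: 23.071′ = 0.384517°; total 59.3845167
  hemisphere S, so the sign is −
  Longitude: 31 + 26.91/60 = 31.4485000
  hemisphere W, so the sign is −

1. 64.536493, -179.950450
2. -30.101500, -74.565133
3. -15.261417, 3.423297
4. -59.384517, -31.448500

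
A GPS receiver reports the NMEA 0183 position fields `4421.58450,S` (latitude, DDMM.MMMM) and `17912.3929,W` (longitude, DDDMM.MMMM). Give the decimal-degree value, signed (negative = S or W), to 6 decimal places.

-44.359742, -179.206548

Latitude: degrees = first 2 digits = 44, minutes = 21.5845; 44 + 21.5845/60 = 44.3597417
hemisphere S, so the sign is −
Lon: degrees = first 3 digits = 179, minutes = 12.3929; 179 + 12.3929/60 = 179.2065483
W → negative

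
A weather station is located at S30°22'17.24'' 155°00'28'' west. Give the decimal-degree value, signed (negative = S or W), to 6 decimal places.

-30.371456, -155.007778

Lat: 30 + 22/60 + 17.24/3600 = 30.3714556
S → negative
Lon: 0′ + 28″ = 0.46667′; 155 + 0.46667/60 = 155.0077778
W ⇒ negate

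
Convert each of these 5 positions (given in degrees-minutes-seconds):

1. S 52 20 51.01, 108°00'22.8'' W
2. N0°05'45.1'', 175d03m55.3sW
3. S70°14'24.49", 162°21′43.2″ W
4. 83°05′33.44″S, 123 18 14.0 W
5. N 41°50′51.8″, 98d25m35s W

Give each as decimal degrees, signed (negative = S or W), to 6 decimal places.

1. -52.347503, -108.006333
2. 0.095861, -175.065361
3. -70.240136, -162.362000
4. -83.092622, -123.303889
5. 41.847722, -98.426389

Point 1:
  φ: 52 + 20/60 + 51.01/3600 = 52.3475028
  S ⇒ negate
  λ: 108° + 0/60 + 22.8/3600 = 108 + 0.000000 + 0.006333 = 108.0063333
  W → negative
Point 2:
  φ: 0° + 5/60 + 45.1/3600 = 0 + 0.083333 + 0.012528 = 0.0958611
  N → positive
  Lon: 175 + 3/60 + 55.3/3600 = 175.0653611
  W ⇒ negate
Point 3:
  Latitude: 70° + 14/60 + 24.49/3600 = 70 + 0.233333 + 0.006803 = 70.2401361
  S → negative
  Longitude: 162° + 21/60 + 43.2/3600 = 162 + 0.350000 + 0.012000 = 162.3620000
  W ⇒ negate
Point 4:
  Lat: 83° + 5/60 + 33.44/3600 = 83 + 0.083333 + 0.009289 = 83.0926222
  S ⇒ negate
  Longitude: 123° + 18/60 + 14/3600 = 123 + 0.300000 + 0.003889 = 123.3038889
  W ⇒ negate
Point 5:
  Lat: 41° + 50/60 + 51.8/3600 = 41 + 0.833333 + 0.014389 = 41.8477222
  N → positive
  Longitude: 98 + 25/60 + 35/3600 = 98.4263889
  hemisphere W, so the sign is −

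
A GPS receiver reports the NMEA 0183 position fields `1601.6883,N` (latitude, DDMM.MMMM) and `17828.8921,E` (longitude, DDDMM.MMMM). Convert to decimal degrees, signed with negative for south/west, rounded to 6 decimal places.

Lat: split at 2 digits → 16° and 1.6883′; 16 + 1.6883/60 = 16.0281383
N → positive
λ: degrees = first 3 digits = 178, minutes = 28.8921; 178 + 28.8921/60 = 178.4815350
E ⇒ keep positive

16.028138, 178.481535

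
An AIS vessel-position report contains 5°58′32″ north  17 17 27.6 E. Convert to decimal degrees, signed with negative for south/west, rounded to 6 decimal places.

Lat: 5 + 58/60 + 32/3600 = 5.9755556
N → positive
λ: 17° + 17/60 + 27.6/3600 = 17 + 0.283333 + 0.007667 = 17.2910000
E ⇒ keep positive

5.975556, 17.291000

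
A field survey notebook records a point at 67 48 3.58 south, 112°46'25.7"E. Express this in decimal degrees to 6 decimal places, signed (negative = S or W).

Latitude: 48′ + 3.58″ = 48.05967′; 67 + 48.05967/60 = 67.8009944
S ⇒ negate
λ: 46′ + 25.7″ = 46.42833′; 112 + 46.42833/60 = 112.7738056
E ⇒ keep positive

-67.800994, 112.773806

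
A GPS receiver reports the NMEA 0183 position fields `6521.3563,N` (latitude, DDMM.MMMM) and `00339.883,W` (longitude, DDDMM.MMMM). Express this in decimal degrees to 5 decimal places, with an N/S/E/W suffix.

Lat: degrees = first 2 digits = 65, minutes = 21.3563; 65 + 21.3563/60 = 65.355938
Longitude: split at 3 digits → 003° and 39.883′; 3 + 39.883/60 = 3.664717

65.35594° N, 3.66472° W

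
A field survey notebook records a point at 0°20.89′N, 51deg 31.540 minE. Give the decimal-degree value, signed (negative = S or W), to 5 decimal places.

0.34817, 51.52567

Latitude: 20.89′ = 0.348167°; total 0.348167
N ⇒ keep positive
Lon: 51 + 31.54/60 = 51.525667
E ⇒ keep positive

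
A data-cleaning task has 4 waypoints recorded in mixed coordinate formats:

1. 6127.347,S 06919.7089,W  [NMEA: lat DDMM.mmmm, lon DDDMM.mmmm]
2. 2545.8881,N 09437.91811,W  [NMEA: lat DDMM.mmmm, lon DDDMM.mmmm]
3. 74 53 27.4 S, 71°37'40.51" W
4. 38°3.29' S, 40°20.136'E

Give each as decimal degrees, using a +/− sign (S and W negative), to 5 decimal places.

1. -61.45578, -69.32848
2. 25.76480, -94.63197
3. -74.89094, -71.62792
4. -38.05483, 40.33560

Point 1:
  Lat: split at 2 digits → 61° and 27.347′; 61 + 27.347/60 = 61.455783
  S ⇒ negate
  Lon: split at 3 digits → 069° and 19.7089′; 69 + 19.7089/60 = 69.328482
  W → negative
Point 2:
  φ: split at 2 digits → 25° and 45.8881′; 25 + 45.8881/60 = 25.764802
  N → positive
  Lon: split at 3 digits → 094° and 37.91811′; 94 + 37.91811/60 = 94.631969
  W ⇒ negate
Point 3:
  Latitude: 74° + 53/60 + 27.4/3600 = 74 + 0.883333 + 0.007611 = 74.890944
  S ⇒ negate
  Longitude: 37′ + 40.51″ = 37.67517′; 71 + 37.67517/60 = 71.627919
  hemisphere W, so the sign is −
Point 4:
  Lat: 3.29′ = 0.054833°; total 38.054833
  S ⇒ negate
  λ: 20.136′ = 0.335600°; total 40.335600
  E → positive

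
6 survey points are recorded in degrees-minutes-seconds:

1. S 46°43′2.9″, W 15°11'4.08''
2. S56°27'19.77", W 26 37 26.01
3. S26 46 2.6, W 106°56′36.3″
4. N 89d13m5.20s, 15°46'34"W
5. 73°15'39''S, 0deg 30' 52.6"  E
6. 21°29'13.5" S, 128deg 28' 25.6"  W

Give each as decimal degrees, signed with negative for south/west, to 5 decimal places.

Point 1:
  φ: 46° + 43/60 + 2.9/3600 = 46 + 0.716667 + 0.000806 = 46.717472
  S ⇒ negate
  Longitude: 11′ + 4.08″ = 11.06800′; 15 + 11.06800/60 = 15.184467
  W ⇒ negate
Point 2:
  Latitude: 56 + 27/60 + 19.77/3600 = 56.455492
  hemisphere S, so the sign is −
  λ: 37′ + 26.01″ = 37.43350′; 26 + 37.43350/60 = 26.623892
  W ⇒ negate
Point 3:
  Lat: 26° + 46/60 + 2.6/3600 = 26 + 0.766667 + 0.000722 = 26.767389
  S ⇒ negate
  λ: 106 + 56/60 + 36.3/3600 = 106.943417
  hemisphere W, so the sign is −
Point 4:
  φ: 89° + 13/60 + 5.2/3600 = 89 + 0.216667 + 0.001444 = 89.218111
  N ⇒ keep positive
  λ: 15 + 46/60 + 34/3600 = 15.776111
  W ⇒ negate
Point 5:
  Lat: 73 + 15/60 + 39/3600 = 73.260833
  hemisphere S, so the sign is −
  Longitude: 0° + 30/60 + 52.6/3600 = 0 + 0.500000 + 0.014611 = 0.514611
  E → positive
Point 6:
  φ: 29′ + 13.5″ = 29.22500′; 21 + 29.22500/60 = 21.487083
  S → negative
  Lon: 28′ + 25.6″ = 28.42667′; 128 + 28.42667/60 = 128.473778
  W → negative

1. -46.71747, -15.18447
2. -56.45549, -26.62389
3. -26.76739, -106.94342
4. 89.21811, -15.77611
5. -73.26083, 0.51461
6. -21.48708, -128.47378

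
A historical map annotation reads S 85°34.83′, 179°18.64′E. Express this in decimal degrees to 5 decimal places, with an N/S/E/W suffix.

85.58050° S, 179.31067° E

φ: 85 + 34.83/60 = 85.580500
Longitude: 179 + 18.64/60 = 179.310667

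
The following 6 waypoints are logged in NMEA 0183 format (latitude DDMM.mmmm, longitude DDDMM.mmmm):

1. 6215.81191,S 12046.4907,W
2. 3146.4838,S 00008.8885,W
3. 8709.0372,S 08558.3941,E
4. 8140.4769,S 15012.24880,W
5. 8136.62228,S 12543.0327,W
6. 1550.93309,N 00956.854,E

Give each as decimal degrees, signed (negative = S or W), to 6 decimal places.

1. -62.263532, -120.774845
2. -31.774730, -0.148142
3. -87.150620, 85.973235
4. -81.674615, -150.204147
5. -81.610371, -125.717212
6. 15.848885, 9.947567

Point 1:
  Latitude: degrees = first 2 digits = 62, minutes = 15.81191; 62 + 15.81191/60 = 62.2635318
  hemisphere S, so the sign is −
  Longitude: split at 3 digits → 120° and 46.4907′; 120 + 46.4907/60 = 120.7748450
  hemisphere W, so the sign is −
Point 2:
  φ: degrees = first 2 digits = 31, minutes = 46.4838; 31 + 46.4838/60 = 31.7747300
  hemisphere S, so the sign is −
  λ: degrees = first 3 digits = 0, minutes = 8.8885; 0 + 8.8885/60 = 0.1481417
  W ⇒ negate
Point 3:
  φ: degrees = first 2 digits = 87, minutes = 9.0372; 87 + 9.0372/60 = 87.1506200
  hemisphere S, so the sign is −
  λ: split at 3 digits → 085° and 58.3941′; 85 + 58.3941/60 = 85.9732350
  E ⇒ keep positive
Point 4:
  Lat: split at 2 digits → 81° and 40.4769′; 81 + 40.4769/60 = 81.6746150
  S → negative
  Lon: split at 3 digits → 150° and 12.2488′; 150 + 12.2488/60 = 150.2041467
  hemisphere W, so the sign is −
Point 5:
  φ: degrees = first 2 digits = 81, minutes = 36.62228; 81 + 36.62228/60 = 81.6103713
  hemisphere S, so the sign is −
  Longitude: split at 3 digits → 125° and 43.0327′; 125 + 43.0327/60 = 125.7172117
  W → negative
Point 6:
  Lat: degrees = first 2 digits = 15, minutes = 50.93309; 15 + 50.93309/60 = 15.8488848
  N → positive
  Longitude: split at 3 digits → 009° and 56.854′; 9 + 56.854/60 = 9.9475667
  E → positive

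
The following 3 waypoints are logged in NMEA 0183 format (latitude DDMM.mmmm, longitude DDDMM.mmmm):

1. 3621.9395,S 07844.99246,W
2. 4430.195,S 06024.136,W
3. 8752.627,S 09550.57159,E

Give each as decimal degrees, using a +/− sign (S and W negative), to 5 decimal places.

Point 1:
  φ: split at 2 digits → 36° and 21.9395′; 36 + 21.9395/60 = 36.365658
  hemisphere S, so the sign is −
  Lon: degrees = first 3 digits = 78, minutes = 44.99246; 78 + 44.99246/60 = 78.749874
  W → negative
Point 2:
  Latitude: degrees = first 2 digits = 44, minutes = 30.195; 44 + 30.195/60 = 44.503250
  S ⇒ negate
  Longitude: split at 3 digits → 060° and 24.136′; 60 + 24.136/60 = 60.402267
  hemisphere W, so the sign is −
Point 3:
  Latitude: degrees = first 2 digits = 87, minutes = 52.627; 87 + 52.627/60 = 87.877117
  hemisphere S, so the sign is −
  Lon: split at 3 digits → 095° and 50.57159′; 95 + 50.57159/60 = 95.842860
  E → positive

1. -36.36566, -78.74987
2. -44.50325, -60.40227
3. -87.87712, 95.84286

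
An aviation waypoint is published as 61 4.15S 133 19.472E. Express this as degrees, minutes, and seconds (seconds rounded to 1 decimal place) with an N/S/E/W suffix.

61°04′9.0″ S, 133°19′28.3″ E

φ: fractional minutes 0.15000 × 60 = 9.000″
Longitude: 19.47200′ → 19′ and 0.47200 × 60 = 28.320″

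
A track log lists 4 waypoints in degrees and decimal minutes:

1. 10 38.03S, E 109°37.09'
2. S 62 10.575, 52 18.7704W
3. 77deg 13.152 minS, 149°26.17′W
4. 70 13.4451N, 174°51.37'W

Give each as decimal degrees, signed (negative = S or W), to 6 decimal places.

Point 1:
  φ: 10 + 38.03/60 = 10.6338333
  S ⇒ negate
  λ: 37.09′ = 0.618167°; total 109.6181667
  E ⇒ keep positive
Point 2:
  Latitude: 10.575′ = 0.176250°; total 62.1762500
  hemisphere S, so the sign is −
  Lon: 52 + 18.7704/60 = 52.3128400
  hemisphere W, so the sign is −
Point 3:
  φ: 13.152′ = 0.219200°; total 77.2192000
  S ⇒ negate
  λ: 149 + 26.17/60 = 149.4361667
  W ⇒ negate
Point 4:
  Latitude: 13.4451′ = 0.224085°; total 70.2240850
  N → positive
  λ: 51.37′ = 0.856167°; total 174.8561667
  W ⇒ negate

1. -10.633833, 109.618167
2. -62.176250, -52.312840
3. -77.219200, -149.436167
4. 70.224085, -174.856167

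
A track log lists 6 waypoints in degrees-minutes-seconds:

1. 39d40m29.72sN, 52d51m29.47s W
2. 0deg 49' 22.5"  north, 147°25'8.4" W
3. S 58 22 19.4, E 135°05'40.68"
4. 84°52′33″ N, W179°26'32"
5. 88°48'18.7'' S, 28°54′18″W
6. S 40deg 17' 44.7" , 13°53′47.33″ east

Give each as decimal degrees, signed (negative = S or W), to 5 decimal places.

Point 1:
  φ: 40′ + 29.72″ = 40.49533′; 39 + 40.49533/60 = 39.674922
  N ⇒ keep positive
  Longitude: 51′ + 29.47″ = 51.49117′; 52 + 51.49117/60 = 52.858186
  W → negative
Point 2:
  Lat: 0° + 49/60 + 22.5/3600 = 0 + 0.816667 + 0.006250 = 0.822917
  N → positive
  Lon: 147° + 25/60 + 8.4/3600 = 147 + 0.416667 + 0.002333 = 147.419000
  W → negative
Point 3:
  Latitude: 58 + 22/60 + 19.4/3600 = 58.372056
  S → negative
  Longitude: 5′ + 40.68″ = 5.67800′; 135 + 5.67800/60 = 135.094633
  E → positive
Point 4:
  Latitude: 84° + 52/60 + 33/3600 = 84 + 0.866667 + 0.009167 = 84.875833
  N ⇒ keep positive
  λ: 26′ + 32″ = 26.53333′; 179 + 26.53333/60 = 179.442222
  W ⇒ negate
Point 5:
  φ: 88 + 48/60 + 18.7/3600 = 88.805194
  S → negative
  Longitude: 54′ + 18″ = 54.30000′; 28 + 54.30000/60 = 28.905000
  W → negative
Point 6:
  Latitude: 17′ + 44.7″ = 17.74500′; 40 + 17.74500/60 = 40.295750
  S → negative
  λ: 13° + 53/60 + 47.33/3600 = 13 + 0.883333 + 0.013147 = 13.896481
  E → positive

1. 39.67492, -52.85819
2. 0.82292, -147.41900
3. -58.37206, 135.09463
4. 84.87583, -179.44222
5. -88.80519, -28.90500
6. -40.29575, 13.89648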